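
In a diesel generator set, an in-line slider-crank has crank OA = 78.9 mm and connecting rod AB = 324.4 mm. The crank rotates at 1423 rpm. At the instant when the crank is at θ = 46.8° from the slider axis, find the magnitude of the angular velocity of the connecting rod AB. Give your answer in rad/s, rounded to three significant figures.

25.2

ω = 149 rad/s (converted from 1423 rpm).
The rod makes angle φ with the slider axis where L sinφ = r sinθ; differentiating, L cosφ·φ̇ = r ω cosθ.
L cosφ = √(L² − r² sin²θ) = 0.31926 m.
|ω_rod| = r ω |cosθ| / √(L² − r² sin²θ) = 0.0789·149·0.68455/0.31926 = 25.21 rad/s.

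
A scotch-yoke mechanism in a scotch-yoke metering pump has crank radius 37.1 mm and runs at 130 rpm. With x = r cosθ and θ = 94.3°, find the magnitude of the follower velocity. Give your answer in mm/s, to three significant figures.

504

ω = 13.61 rad/s (from 130 rpm).
x = r cosθ ⇒ ẋ = −rω sinθ.
|v| = rω|sinθ| = 0.0371·13.61·|sin 94.3°| = 0.50364 m/s = 503.64 mm/s.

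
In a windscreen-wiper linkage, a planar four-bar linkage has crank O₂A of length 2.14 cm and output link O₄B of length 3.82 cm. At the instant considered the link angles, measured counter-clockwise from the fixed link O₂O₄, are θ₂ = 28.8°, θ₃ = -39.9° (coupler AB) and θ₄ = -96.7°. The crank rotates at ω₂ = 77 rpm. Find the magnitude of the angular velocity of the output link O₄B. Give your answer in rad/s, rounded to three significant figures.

5.03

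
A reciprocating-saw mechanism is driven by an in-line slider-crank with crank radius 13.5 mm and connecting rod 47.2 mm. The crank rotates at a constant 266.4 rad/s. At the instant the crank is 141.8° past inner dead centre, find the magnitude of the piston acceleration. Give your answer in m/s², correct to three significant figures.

682

ω = 266.4 rad/s
x(θ) = r cosθ + √(L² − r² sin²θ); with ω constant, a = ω²·d²x/dθ².
d²x/dθ² = −r cosθ − r²(cos2θ)/√u − r⁴ sin²2θ/(4u^{3/2}),  u = L² − r² sin²θ = 0.00215814 m².
Substituting r = 0.0135 m, L = 0.0472 m, θ = 141.8°: d²x/dθ² = +0.0096083 m.
a = ω²·d²x/dθ² = (266.4)²·(+0.0096083) = +681.89 m/s²;  |a| = 681.89 m/s².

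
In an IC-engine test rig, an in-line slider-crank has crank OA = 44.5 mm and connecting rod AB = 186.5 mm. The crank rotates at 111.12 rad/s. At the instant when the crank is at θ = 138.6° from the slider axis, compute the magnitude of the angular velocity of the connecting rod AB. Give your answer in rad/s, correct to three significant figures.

ω = 111.1 rad/s
The rod makes angle φ with the slider axis where L sinφ = r sinθ; differentiating, L cosφ·φ̇ = r ω cosθ.
L cosφ = √(L² − r² sin²θ) = 0.18416 m.
|ω_rod| = r ω |cosθ| / √(L² − r² sin²θ) = 0.0445·111.1·0.75011/0.18416 = 20.141 rad/s.

20.1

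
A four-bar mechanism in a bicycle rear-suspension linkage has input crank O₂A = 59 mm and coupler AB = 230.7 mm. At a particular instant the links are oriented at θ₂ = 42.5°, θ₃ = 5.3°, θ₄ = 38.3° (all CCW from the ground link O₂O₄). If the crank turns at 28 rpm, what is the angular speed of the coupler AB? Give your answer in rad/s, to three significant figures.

0.101

ω₂ = 2.932 rad/s (from 28 rpm).
Differentiating the loop-closure r₂e^{iθ₂}+r₃e^{iθ₃}=r₁+r₄e^{iθ₄} gives r₂ω₂e^{iθ₂}+r₃ω₃e^{iθ₃}=r₄ω₄e^{iθ₄}.
Eliminating the other unknown: ω₃ = r₂ω₂ sin(θ₄−θ₂) / [r₃ sin(θ₃−θ₄)].
Numerator sine = -0.07324; denominator sine = -0.54464.
Result = 0.059·2.932·(-0.07324) / (0.2307·(-0.54464)) = +0.10084 rad/s; magnitude 0.10084 rad/s.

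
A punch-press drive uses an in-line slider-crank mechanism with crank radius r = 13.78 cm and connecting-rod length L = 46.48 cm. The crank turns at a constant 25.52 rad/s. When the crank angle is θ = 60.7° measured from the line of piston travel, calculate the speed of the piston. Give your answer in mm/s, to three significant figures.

3530

ω = 25.52 rad/s
For an in-line slider-crank, x = r cosθ + √(L² − r² sin²θ), so v = −rω sinθ·[1 + r cosθ/√(L² − r² sin²θ)].
With r = 0.1378 m, L = 0.4648 m, θ = 60.7°: √(L² − r² sin²θ) = 0.449 m.
v = −0.1378·25.52·0.87207·[1 + 0.1378·0.48938/0.449] = -3.5274 m/s.
|v| = 3.5274 m/s = 3527.4 mm/s.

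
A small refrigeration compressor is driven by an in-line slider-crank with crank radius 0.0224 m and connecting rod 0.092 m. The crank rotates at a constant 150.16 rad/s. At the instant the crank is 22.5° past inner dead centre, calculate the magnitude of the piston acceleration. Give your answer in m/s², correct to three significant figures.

555

ω = 150.2 rad/s
x(θ) = r cosθ + √(L² − r² sin²θ); with ω constant, a = ω²·d²x/dθ².
d²x/dθ² = −r cosθ − r²(cos2θ)/√u − r⁴ sin²2θ/(4u^{3/2}),  u = L² − r² sin²θ = 0.00839052 m².
Substituting r = 0.0224 m, L = 0.092 m, θ = 22.5°: d²x/dθ² = -0.024609 m.
a = ω²·d²x/dθ² = (150.2)²·(-0.024609) = -554.89 m/s²;  |a| = 554.89 m/s².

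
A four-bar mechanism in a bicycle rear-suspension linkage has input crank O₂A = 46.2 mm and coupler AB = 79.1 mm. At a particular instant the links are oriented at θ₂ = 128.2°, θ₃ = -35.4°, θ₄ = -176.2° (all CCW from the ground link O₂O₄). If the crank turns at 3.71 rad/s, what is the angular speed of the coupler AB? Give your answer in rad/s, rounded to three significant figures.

2.83

ω₂ = 3.71 rad/s
Differentiating the loop-closure r₂e^{iθ₂}+r₃e^{iθ₃}=r₁+r₄e^{iθ₄} gives r₂ω₂e^{iθ₂}+r₃ω₃e^{iθ₃}=r₄ω₄e^{iθ₄}.
Eliminating the other unknown: ω₃ = r₂ω₂ sin(θ₄−θ₂) / [r₃ sin(θ₃−θ₄)].
Numerator sine = +0.82511; denominator sine = +0.63203.
Result = 0.0462·3.71·(+0.82511) / (0.0791·(+0.63203)) = +2.8289 rad/s; magnitude 2.8289 rad/s.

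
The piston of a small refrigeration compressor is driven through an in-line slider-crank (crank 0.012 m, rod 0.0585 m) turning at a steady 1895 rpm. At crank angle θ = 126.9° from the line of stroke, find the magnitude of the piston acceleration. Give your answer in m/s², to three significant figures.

310

ω = 2π·1895/60 = 198.4 rad/s
x(θ) = r cosθ + √(L² − r² sin²θ); with ω constant, a = ω²·d²x/dθ².
d²x/dθ² = −r cosθ − r²(cos2θ)/√u − r⁴ sin²2θ/(4u^{3/2}),  u = L² − r² sin²θ = 0.00333016 m².
Substituting r = 0.012 m, L = 0.0585 m, θ = 126.9°: d²x/dθ² = +0.0078763 m.
a = ω²·d²x/dθ² = (198.4)²·(+0.0078763) = +310.17 m/s²;  |a| = 310.17 m/s².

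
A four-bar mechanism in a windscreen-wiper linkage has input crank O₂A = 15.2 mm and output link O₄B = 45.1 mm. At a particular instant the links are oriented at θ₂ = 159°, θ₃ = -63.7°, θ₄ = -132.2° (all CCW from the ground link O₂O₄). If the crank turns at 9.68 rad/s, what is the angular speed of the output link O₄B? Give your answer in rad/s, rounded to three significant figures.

2.38

ω₂ = 9.68 rad/s
Differentiating the loop-closure r₂e^{iθ₂}+r₃e^{iθ₃}=r₁+r₄e^{iθ₄} gives r₂ω₂e^{iθ₂}+r₃ω₃e^{iθ₃}=r₄ω₄e^{iθ₄}.
Eliminating the other unknown: ω₄ = r₂ω₂ sin(θ₂−θ₃) / [r₄ sin(θ₄−θ₃)].
Numerator sine = -0.67816; denominator sine = -0.93042.
Result = 0.0152·9.68·(-0.67816) / (0.0451·(-0.93042)) = +2.3779 rad/s; magnitude 2.3779 rad/s.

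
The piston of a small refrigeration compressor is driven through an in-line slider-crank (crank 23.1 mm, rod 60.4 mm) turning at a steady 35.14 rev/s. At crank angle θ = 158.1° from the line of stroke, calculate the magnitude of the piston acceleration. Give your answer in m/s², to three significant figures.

ω = 2π·35.1 = 220.8 rad/s
x(θ) = r cosθ + √(L² − r² sin²θ); with ω constant, a = ω²·d²x/dθ².
d²x/dθ² = −r cosθ − r²(cos2θ)/√u − r⁴ sin²2θ/(4u^{3/2}),  u = L² − r² sin²θ = 0.00357392 m².
Substituting r = 0.0231 m, L = 0.0604 m, θ = 158.1°: d²x/dθ² = +0.014831 m.
a = ω²·d²x/dθ² = (220.8)²·(+0.014831) = +723 m/s²;  |a| = 723 m/s².

723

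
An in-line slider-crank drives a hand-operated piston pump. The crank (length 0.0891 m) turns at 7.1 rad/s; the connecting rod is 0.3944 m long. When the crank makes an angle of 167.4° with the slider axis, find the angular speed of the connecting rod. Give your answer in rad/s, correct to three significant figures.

ω = 7.1 rad/s
The rod makes angle φ with the slider axis where L sinφ = r sinθ; differentiating, L cosφ·φ̇ = r ω cosθ.
L cosφ = √(L² − r² sin²θ) = 0.39392 m.
|ω_rod| = r ω |cosθ| / √(L² − r² sin²θ) = 0.0891·7.1·0.97592/0.39392 = 1.5673 rad/s.

1.57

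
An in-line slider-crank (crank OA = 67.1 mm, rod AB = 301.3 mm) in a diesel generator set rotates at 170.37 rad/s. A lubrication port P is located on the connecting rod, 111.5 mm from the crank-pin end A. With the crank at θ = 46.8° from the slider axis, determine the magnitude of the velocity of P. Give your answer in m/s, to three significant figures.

10.1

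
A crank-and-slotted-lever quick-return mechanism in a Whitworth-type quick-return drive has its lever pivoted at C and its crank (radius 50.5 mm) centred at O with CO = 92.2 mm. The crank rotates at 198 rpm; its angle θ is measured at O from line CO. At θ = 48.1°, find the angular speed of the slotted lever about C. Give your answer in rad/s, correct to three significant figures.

6.80

ω = 20.73 rad/s (from 198 rpm).
Crank pin A relative to C: A = (d + r cosθ, r sinθ); lever angle φ = atan2(r sinθ, d + r cosθ).
Differentiating tanφ: φ̇ = rω(d cosθ + r)/(d² + r² + 2dr cosθ).
d² + r² + 2dr cosθ = |CA|² = 0.0172701 m²;  d cosθ + r = +0.11207 m.
|ω_lever| = |0.0505·20.73·+0.11207| / 0.0172701 = 6.7951 rad/s.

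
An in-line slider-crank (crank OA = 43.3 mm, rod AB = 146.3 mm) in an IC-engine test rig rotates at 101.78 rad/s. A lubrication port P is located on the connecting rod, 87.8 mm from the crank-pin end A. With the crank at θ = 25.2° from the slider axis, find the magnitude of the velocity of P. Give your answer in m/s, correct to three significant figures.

2.70

ω = 101.8 rad/s.  Crank-pin speed |V_A| = rω = 4.4071 m/s, perpendicular to OA.
Rod angle: sinφ = −(r/L) sinθ ⇒ φ = -7.239°; ω_rod = −rω cosθ/√(L²−r²sin²θ) = -27.476 rad/s.
V_P = V_A + ω_rod × AP, with AP = 0.0878 m along the rod.
Components: V_Px = −rω sinθ − a·ω_rod·sinφ = -2.1804 m/s;  V_Py = rω cosθ + a·ω_rod·cosφ = +1.5945 m/s.
|V_P| = √(V_Px² + V_Py²) = 2.7013 m/s.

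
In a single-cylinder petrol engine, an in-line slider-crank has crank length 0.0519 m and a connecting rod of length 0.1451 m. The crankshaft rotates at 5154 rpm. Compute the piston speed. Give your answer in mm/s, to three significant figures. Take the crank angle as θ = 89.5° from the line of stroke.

28100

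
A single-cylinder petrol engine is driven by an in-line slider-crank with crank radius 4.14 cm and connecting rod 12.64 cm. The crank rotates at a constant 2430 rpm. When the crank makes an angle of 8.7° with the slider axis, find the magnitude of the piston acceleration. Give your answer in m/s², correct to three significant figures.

3490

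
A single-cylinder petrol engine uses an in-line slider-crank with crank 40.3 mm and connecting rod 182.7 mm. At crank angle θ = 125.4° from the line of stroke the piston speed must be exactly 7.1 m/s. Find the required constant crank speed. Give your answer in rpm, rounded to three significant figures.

For an in-line slider-crank, |v_piston| = rω|sinθ|·[1 + r cosθ/√(L² − r² sin²θ)].
With r = 0.0403 m, L = 0.1827 m, θ = 125.4°: the bracketed kinematic factor |dx/dθ| = 0.028583 m.
ω = v/|dx/dθ| = 7.1/0.028583 = 248.4 rad/s.
N = 60ω/(2π) = 2372.1 rpm.

2370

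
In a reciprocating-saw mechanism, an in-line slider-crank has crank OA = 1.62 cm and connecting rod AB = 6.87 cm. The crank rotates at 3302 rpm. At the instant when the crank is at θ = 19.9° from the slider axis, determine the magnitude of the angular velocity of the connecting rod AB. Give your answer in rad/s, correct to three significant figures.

76.9

ω = 345.8 rad/s (converted from 3302 rpm).
The rod makes angle φ with the slider axis where L sinφ = r sinθ; differentiating, L cosφ·φ̇ = r ω cosθ.
L cosφ = √(L² − r² sin²θ) = 0.068478 m.
|ω_rod| = r ω |cosθ| / √(L² − r² sin²θ) = 0.0162·345.8·0.94029/0.068478 = 76.918 rad/s.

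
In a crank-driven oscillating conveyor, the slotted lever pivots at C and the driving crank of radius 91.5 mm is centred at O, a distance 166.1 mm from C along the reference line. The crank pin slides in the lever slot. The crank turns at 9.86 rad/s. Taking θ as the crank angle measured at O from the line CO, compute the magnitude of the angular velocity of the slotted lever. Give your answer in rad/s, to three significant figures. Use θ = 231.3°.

0.657

ω = 9.86 rad/s
Crank pin A relative to C: A = (d + r cosθ, r sinθ); lever angle φ = atan2(r sinθ, d + r cosθ).
Differentiating tanφ: φ̇ = rω(d cosθ + r)/(d² + r² + 2dr cosθ).
d² + r² + 2dr cosθ = |CA|² = 0.0169564 m²;  d cosθ + r = -0.012353 m.
|ω_lever| = |0.0915·9.86·-0.012353| / 0.0169564 = 0.65725 rad/s.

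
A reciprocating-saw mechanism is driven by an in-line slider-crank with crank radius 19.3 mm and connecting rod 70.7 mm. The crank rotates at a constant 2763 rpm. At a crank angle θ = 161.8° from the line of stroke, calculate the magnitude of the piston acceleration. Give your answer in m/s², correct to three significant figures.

1180

ω = 2π·2763/60 = 289.3 rad/s
x(θ) = r cosθ + √(L² − r² sin²θ); with ω constant, a = ω²·d²x/dθ².
d²x/dθ² = −r cosθ − r²(cos2θ)/√u − r⁴ sin²2θ/(4u^{3/2}),  u = L² − r² sin²θ = 0.00496215 m².
Substituting r = 0.0193 m, L = 0.0707 m, θ = 161.8°: d²x/dθ² = +0.014043 m.
a = ω²·d²x/dθ² = (289.3)²·(+0.014043) = +1175.7 m/s²;  |a| = 1175.7 m/s².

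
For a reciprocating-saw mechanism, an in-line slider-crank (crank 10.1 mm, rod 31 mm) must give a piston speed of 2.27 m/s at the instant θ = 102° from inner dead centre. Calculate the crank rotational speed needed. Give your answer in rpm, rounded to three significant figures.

For an in-line slider-crank, |v_piston| = rω|sinθ|·[1 + r cosθ/√(L² − r² sin²θ)].
With r = 0.0101 m, L = 0.031 m, θ = 102°: the bracketed kinematic factor |dx/dθ| = 0.0091733 m.
ω = v/|dx/dθ| = 2.27/0.0091733 = 247.46 rad/s.
N = 60ω/(2π) = 2363.1 rpm.

2360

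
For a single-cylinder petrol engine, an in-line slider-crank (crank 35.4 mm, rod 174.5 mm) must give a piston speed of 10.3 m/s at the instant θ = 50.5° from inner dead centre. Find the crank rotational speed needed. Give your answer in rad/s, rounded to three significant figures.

For an in-line slider-crank, |v_piston| = rω|sinθ|·[1 + r cosθ/√(L² − r² sin²θ)].
With r = 0.0354 m, L = 0.1745 m, θ = 50.5°: the bracketed kinematic factor |dx/dθ| = 0.030884 m.
ω = v/|dx/dθ| = 10.3/0.030884 = 333.5 rad/s.

334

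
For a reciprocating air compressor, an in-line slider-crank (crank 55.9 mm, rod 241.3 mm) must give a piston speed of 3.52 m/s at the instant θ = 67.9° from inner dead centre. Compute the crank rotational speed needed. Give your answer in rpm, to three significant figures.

For an in-line slider-crank, |v_piston| = rω|sinθ|·[1 + r cosθ/√(L² − r² sin²θ)].
With r = 0.0559 m, L = 0.2413 m, θ = 67.9°: the bracketed kinematic factor |dx/dθ| = 0.056415 m.
ω = v/|dx/dθ| = 3.52/0.056415 = 62.395 rad/s.
N = 60ω/(2π) = 595.83 rpm.

596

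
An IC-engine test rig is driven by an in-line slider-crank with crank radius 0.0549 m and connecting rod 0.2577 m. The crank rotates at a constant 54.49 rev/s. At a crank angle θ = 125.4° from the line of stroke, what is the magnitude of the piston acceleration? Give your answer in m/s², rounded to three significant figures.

4170

ω = 2π·54.5 = 342.4 rad/s
x(θ) = r cosθ + √(L² − r² sin²θ); with ω constant, a = ω²·d²x/dθ².
d²x/dθ² = −r cosθ − r²(cos2θ)/√u − r⁴ sin²2θ/(4u^{3/2}),  u = L² − r² sin²θ = 0.0644067 m².
Substituting r = 0.0549 m, L = 0.2577 m, θ = 125.4°: d²x/dθ² = +0.035584 m.
a = ω²·d²x/dθ² = (342.4)²·(+0.035584) = +4171.1 m/s²;  |a| = 4171.1 m/s².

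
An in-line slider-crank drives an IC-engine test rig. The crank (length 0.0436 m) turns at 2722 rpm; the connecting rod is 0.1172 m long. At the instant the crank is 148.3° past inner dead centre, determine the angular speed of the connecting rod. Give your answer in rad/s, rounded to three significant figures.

92.0

ω = 285 rad/s (converted from 2722 rpm).
The rod makes angle φ with the slider axis where L sinφ = r sinθ; differentiating, L cosφ·φ̇ = r ω cosθ.
L cosφ = √(L² − r² sin²θ) = 0.11494 m.
|ω_rod| = r ω |cosθ| / √(L² − r² sin²θ) = 0.0436·285·0.85081/0.11494 = 91.996 rad/s.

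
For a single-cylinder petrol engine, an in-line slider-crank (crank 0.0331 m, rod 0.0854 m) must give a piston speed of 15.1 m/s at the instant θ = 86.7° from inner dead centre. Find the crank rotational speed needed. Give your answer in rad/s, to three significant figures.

For an in-line slider-crank, |v_piston| = rω|sinθ|·[1 + r cosθ/√(L² − r² sin²θ)].
With r = 0.0331 m, L = 0.0854 m, θ = 86.7°: the bracketed kinematic factor |dx/dθ| = 0.033845 m.
ω = v/|dx/dθ| = 15.1/0.033845 = 446.16 rad/s.

446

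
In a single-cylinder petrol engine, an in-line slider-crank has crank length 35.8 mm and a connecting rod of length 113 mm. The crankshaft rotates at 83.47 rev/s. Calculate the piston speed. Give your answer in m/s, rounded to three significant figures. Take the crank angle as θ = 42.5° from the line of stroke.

15.7

ω = 2π·83.5 = 524.5 rad/s
For an in-line slider-crank, x = r cosθ + √(L² − r² sin²θ), so v = −rω sinθ·[1 + r cosθ/√(L² − r² sin²θ)].
With r = 0.0358 m, L = 0.113 m, θ = 42.5°: √(L² − r² sin²θ) = 0.11038 m.
v = −0.0358·524.5·0.67559·[1 + 0.0358·0.73728/0.11038] = -15.718 m/s.
|v| = 15.718 m/s.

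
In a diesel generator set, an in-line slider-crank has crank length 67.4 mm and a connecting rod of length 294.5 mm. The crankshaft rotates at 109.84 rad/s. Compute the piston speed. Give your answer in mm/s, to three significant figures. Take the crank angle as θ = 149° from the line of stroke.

3060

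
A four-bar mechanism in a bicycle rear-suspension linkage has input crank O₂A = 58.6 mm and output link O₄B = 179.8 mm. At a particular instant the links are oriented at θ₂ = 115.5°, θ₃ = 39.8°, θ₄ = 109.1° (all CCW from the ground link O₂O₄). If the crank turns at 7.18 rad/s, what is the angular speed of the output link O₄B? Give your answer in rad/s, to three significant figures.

ω₂ = 7.18 rad/s
Differentiating the loop-closure r₂e^{iθ₂}+r₃e^{iθ₃}=r₁+r₄e^{iθ₄} gives r₂ω₂e^{iθ₂}+r₃ω₃e^{iθ₃}=r₄ω₄e^{iθ₄}.
Eliminating the other unknown: ω₄ = r₂ω₂ sin(θ₂−θ₃) / [r₄ sin(θ₄−θ₃)].
Numerator sine = +0.96902; denominator sine = +0.93544.
Result = 0.0586·7.18·(+0.96902) / (0.1798·(+0.93544)) = +2.4241 rad/s; magnitude 2.4241 rad/s.

2.42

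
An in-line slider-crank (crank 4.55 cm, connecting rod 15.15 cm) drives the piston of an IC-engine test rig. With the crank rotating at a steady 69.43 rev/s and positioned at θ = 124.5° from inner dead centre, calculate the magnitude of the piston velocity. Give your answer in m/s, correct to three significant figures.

ω = 2π·69.4 = 436.2 rad/s
For an in-line slider-crank, x = r cosθ + √(L² − r² sin²θ), so v = −rω sinθ·[1 + r cosθ/√(L² − r² sin²θ)].
With r = 0.0455 m, L = 0.1515 m, θ = 124.5°: √(L² − r² sin²θ) = 0.14679 m.
v = −0.0455·436.2·0.82413·[1 + 0.0455·-0.56641/0.14679] = -13.486 m/s.
|v| = 13.486 m/s.

13.5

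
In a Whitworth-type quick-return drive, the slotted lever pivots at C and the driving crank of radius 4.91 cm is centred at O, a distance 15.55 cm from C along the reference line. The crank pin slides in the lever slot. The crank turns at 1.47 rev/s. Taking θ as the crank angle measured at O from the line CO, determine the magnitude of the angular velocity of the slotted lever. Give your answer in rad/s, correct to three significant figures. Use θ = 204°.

ω = 9.236 rad/s (from 1.47 rev/s).
Crank pin A relative to C: A = (d + r cosθ, r sinθ); lever angle φ = atan2(r sinθ, d + r cosθ).
Differentiating tanφ: φ̇ = rω(d cosθ + r)/(d² + r² + 2dr cosθ).
d² + r² + 2dr cosθ = |CA|² = 0.0126411 m²;  d cosθ + r = -0.092956 m.
|ω_lever| = |0.0491·9.236·-0.092956| / 0.0126411 = 3.3348 rad/s.

3.33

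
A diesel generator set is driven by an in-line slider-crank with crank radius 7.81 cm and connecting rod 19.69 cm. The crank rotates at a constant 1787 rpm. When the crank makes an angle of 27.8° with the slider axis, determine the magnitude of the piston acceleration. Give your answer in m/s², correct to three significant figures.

ω = 2π·1787/60 = 187.1 rad/s
x(θ) = r cosθ + √(L² − r² sin²θ); with ω constant, a = ω²·d²x/dθ².
d²x/dθ² = −r cosθ − r²(cos2θ)/√u − r⁴ sin²2θ/(4u^{3/2}),  u = L² − r² sin²θ = 0.0374428 m².
Substituting r = 0.0781 m, L = 0.1969 m, θ = 27.8°: d²x/dθ² = -0.087769 m.
a = ω²·d²x/dθ² = (187.1)²·(-0.087769) = -3073.6 m/s²;  |a| = 3073.6 m/s².

3070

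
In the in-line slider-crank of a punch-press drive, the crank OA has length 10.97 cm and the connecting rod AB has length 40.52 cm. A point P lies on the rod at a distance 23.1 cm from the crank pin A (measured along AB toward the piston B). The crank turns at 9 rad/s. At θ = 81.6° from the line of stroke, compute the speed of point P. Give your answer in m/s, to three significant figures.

1.00

ω = 9 rad/s.  Crank-pin speed |V_A| = rω = 0.9873 m/s, perpendicular to OA.
Rod angle: sinφ = −(r/L) sinθ ⇒ φ = -15.535°; ω_rod = −rω cosθ/√(L²−r²sin²θ) = -0.36944 rad/s.
V_P = V_A + ω_rod × AP, with AP = 0.231 m along the rod.
Components: V_Px = −rω sinθ − a·ω_rod·sinφ = -0.99956 m/s;  V_Py = rω cosθ + a·ω_rod·cosφ = +0.062005 m/s.
|V_P| = √(V_Px² + V_Py²) = 1.0015 m/s.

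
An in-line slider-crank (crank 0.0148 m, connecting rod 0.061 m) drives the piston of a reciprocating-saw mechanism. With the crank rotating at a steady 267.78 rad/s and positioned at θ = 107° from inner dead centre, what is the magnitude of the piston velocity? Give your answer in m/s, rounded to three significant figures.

ω = 267.8 rad/s
For an in-line slider-crank, x = r cosθ + √(L² − r² sin²θ), so v = −rω sinθ·[1 + r cosθ/√(L² − r² sin²θ)].
With r = 0.0148 m, L = 0.061 m, θ = 107°: √(L² − r² sin²θ) = 0.059335 m.
v = −0.0148·267.8·0.95630·[1 + 0.0148·-0.29237/0.059335] = -3.5136 m/s.
|v| = 3.5136 m/s.

3.51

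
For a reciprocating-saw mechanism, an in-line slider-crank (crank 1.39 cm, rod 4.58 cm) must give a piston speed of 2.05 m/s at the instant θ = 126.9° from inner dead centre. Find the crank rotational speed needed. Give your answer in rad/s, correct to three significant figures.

227

For an in-line slider-crank, |v_piston| = rω|sinθ|·[1 + r cosθ/√(L² − r² sin²θ)].
With r = 0.0139 m, L = 0.0458 m, θ = 126.9°: the bracketed kinematic factor |dx/dθ| = 0.0090277 m.
ω = v/|dx/dθ| = 2.05/0.0090277 = 227.08 rad/s.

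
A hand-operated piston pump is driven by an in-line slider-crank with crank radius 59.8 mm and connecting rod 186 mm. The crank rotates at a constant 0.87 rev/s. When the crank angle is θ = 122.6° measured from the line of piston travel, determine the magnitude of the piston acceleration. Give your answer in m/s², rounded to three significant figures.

ω = 2π·0.87 = 5.466 rad/s
x(θ) = r cosθ + √(L² − r² sin²θ); with ω constant, a = ω²·d²x/dθ².
d²x/dθ² = −r cosθ − r²(cos2θ)/√u − r⁴ sin²2θ/(4u^{3/2}),  u = L² − r² sin²θ = 0.032058 m².
Substituting r = 0.0598 m, L = 0.186 m, θ = 122.6°: d²x/dθ² = +0.040137 m.
a = ω²·d²x/dθ² = (5.466)²·(+0.040137) = +1.1993 m/s²;  |a| = 1.1993 m/s².

1.20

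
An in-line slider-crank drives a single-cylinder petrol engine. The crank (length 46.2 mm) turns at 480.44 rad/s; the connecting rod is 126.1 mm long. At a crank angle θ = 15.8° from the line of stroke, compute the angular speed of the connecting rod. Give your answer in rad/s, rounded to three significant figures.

ω = 480.4 rad/s
The rod makes angle φ with the slider axis where L sinφ = r sinθ; differentiating, L cosφ·φ̇ = r ω cosθ.
L cosφ = √(L² − r² sin²θ) = 0.12547 m.
|ω_rod| = r ω |cosθ| / √(L² − r² sin²θ) = 0.0462·480.4·0.96222/0.12547 = 170.22 rad/s.

170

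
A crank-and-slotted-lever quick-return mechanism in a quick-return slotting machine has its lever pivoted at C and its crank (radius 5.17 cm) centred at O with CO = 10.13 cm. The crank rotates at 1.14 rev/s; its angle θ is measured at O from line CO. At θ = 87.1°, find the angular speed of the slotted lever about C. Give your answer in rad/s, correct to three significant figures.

ω = 7.163 rad/s (from 1.14 rev/s).
Crank pin A relative to C: A = (d + r cosθ, r sinθ); lever angle φ = atan2(r sinθ, d + r cosθ).
Differentiating tanφ: φ̇ = rω(d cosθ + r)/(d² + r² + 2dr cosθ).
d² + r² + 2dr cosθ = |CA|² = 0.0134645 m²;  d cosθ + r = +0.056825 m.
|ω_lever| = |0.0517·7.163·+0.056825| / 0.0134645 = 1.5629 rad/s.

1.56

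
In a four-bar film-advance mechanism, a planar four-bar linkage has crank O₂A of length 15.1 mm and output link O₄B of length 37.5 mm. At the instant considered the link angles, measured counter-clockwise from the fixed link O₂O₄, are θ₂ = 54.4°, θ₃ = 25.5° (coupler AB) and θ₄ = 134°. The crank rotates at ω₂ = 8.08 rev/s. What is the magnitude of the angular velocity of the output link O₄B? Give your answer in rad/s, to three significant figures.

10.4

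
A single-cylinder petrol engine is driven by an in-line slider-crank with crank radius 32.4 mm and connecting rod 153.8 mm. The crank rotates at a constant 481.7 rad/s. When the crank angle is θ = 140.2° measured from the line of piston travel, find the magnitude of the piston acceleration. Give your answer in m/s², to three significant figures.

ω = 481.7 rad/s
x(θ) = r cosθ + √(L² − r² sin²θ); with ω constant, a = ω²·d²x/dθ².
d²x/dθ² = −r cosθ − r²(cos2θ)/√u − r⁴ sin²2θ/(4u^{3/2}),  u = L² − r² sin²θ = 0.0232243 m².
Substituting r = 0.0324 m, L = 0.1538 m, θ = 140.2°: d²x/dθ² = +0.023574 m.
a = ω²·d²x/dθ² = (481.7)²·(+0.023574) = +5469.9 m/s²;  |a| = 5469.9 m/s².

5470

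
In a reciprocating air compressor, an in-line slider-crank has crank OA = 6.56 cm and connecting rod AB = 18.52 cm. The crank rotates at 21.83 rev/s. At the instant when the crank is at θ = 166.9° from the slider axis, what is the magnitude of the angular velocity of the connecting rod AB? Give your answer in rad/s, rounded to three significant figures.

47.5

ω = 137.2 rad/s (converted from 21.83 rev/s).
The rod makes angle φ with the slider axis where L sinφ = r sinθ; differentiating, L cosφ·φ̇ = r ω cosθ.
L cosφ = √(L² − r² sin²θ) = 0.1846 m.
|ω_rod| = r ω |cosθ| / √(L² − r² sin²θ) = 0.0656·137.2·0.97398/0.1846 = 47.473 rad/s.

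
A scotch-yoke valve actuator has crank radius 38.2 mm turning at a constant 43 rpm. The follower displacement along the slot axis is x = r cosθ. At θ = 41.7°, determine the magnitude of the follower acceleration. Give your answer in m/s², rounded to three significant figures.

0.578

ω = 4.503 rad/s (from 43 rpm).
x = r cosθ ⇒ ẍ = −rω² cosθ (ω constant).
|a| = rω²|cosθ| = 0.0382·(4.503)²·|cos 41.7°| = 0.57832 m/s².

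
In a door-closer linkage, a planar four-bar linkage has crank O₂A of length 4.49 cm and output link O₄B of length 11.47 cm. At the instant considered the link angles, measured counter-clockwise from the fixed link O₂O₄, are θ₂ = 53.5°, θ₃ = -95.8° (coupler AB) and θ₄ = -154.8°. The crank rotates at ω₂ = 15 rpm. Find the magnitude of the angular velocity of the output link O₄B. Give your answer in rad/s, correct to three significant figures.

0.366

ω₂ = 1.571 rad/s (from 15 rpm).
Differentiating the loop-closure r₂e^{iθ₂}+r₃e^{iθ₃}=r₁+r₄e^{iθ₄} gives r₂ω₂e^{iθ₂}+r₃ω₃e^{iθ₃}=r₄ω₄e^{iθ₄}.
Eliminating the other unknown: ω₄ = r₂ω₂ sin(θ₂−θ₃) / [r₄ sin(θ₄−θ₃)].
Numerator sine = +0.51054; denominator sine = -0.85717.
Result = 0.0449·1.571·(+0.51054) / (0.1147·(-0.85717)) = -0.36624 rad/s; magnitude 0.36624 rad/s.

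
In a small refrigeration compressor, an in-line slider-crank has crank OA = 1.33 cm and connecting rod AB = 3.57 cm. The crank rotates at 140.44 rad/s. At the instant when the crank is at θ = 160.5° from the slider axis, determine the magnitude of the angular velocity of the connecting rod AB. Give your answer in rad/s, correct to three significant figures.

ω = 140.4 rad/s
The rod makes angle φ with the slider axis where L sinφ = r sinθ; differentiating, L cosφ·φ̇ = r ω cosθ.
L cosφ = √(L² − r² sin²θ) = 0.035423 m.
|ω_rod| = r ω |cosθ| / √(L² − r² sin²θ) = 0.0133·140.4·0.94264/0.035423 = 49.706 rad/s.

49.7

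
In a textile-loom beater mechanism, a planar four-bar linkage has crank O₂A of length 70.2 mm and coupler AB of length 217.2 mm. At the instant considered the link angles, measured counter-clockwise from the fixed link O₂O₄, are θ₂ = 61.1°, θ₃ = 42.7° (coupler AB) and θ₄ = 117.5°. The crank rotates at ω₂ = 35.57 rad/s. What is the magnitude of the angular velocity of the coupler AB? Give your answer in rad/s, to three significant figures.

ω₂ = 35.57 rad/s
Differentiating the loop-closure r₂e^{iθ₂}+r₃e^{iθ₃}=r₁+r₄e^{iθ₄} gives r₂ω₂e^{iθ₂}+r₃ω₃e^{iθ₃}=r₄ω₄e^{iθ₄}.
Eliminating the other unknown: ω₃ = r₂ω₂ sin(θ₄−θ₂) / [r₃ sin(θ₃−θ₄)].
Numerator sine = +0.83292; denominator sine = -0.96502.
Result = 0.0702·35.57·(+0.83292) / (0.2172·(-0.96502)) = -9.9227 rad/s; magnitude 9.9227 rad/s.

9.92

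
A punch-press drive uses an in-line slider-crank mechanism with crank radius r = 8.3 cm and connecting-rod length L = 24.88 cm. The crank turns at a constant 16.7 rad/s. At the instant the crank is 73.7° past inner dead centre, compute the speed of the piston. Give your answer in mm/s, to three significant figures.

1460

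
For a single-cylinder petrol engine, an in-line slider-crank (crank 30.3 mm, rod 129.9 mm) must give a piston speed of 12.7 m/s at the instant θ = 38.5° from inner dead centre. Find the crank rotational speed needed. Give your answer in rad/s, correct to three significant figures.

For an in-line slider-crank, |v_piston| = rω|sinθ|·[1 + r cosθ/√(L² − r² sin²θ)].
With r = 0.0303 m, L = 0.1299 m, θ = 38.5°: the bracketed kinematic factor |dx/dθ| = 0.022342 m.
ω = v/|dx/dθ| = 12.7/0.022342 = 568.43 rad/s.

568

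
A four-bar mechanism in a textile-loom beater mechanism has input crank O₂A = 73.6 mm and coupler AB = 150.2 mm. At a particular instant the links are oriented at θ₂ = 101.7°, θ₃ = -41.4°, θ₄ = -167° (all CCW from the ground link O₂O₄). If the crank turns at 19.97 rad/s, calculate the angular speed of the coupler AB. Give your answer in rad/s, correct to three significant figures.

ω₂ = 19.97 rad/s
Differentiating the loop-closure r₂e^{iθ₂}+r₃e^{iθ₃}=r₁+r₄e^{iθ₄} gives r₂ω₂e^{iθ₂}+r₃ω₃e^{iθ₃}=r₄ω₄e^{iθ₄}.
Eliminating the other unknown: ω₃ = r₂ω₂ sin(θ₄−θ₂) / [r₃ sin(θ₃−θ₄)].
Numerator sine = +0.99974; denominator sine = +0.81310.
Result = 0.0736·19.97·(+0.99974) / (0.1502·(+0.81310)) = +12.032 rad/s; magnitude 12.032 rad/s.

12.0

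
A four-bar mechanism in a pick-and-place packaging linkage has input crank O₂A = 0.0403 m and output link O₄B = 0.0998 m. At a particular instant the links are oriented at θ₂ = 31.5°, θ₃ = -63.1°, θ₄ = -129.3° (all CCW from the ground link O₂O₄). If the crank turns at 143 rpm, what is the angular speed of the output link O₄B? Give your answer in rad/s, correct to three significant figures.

ω₂ = 14.97 rad/s (from 143 rpm).
Differentiating the loop-closure r₂e^{iθ₂}+r₃e^{iθ₃}=r₁+r₄e^{iθ₄} gives r₂ω₂e^{iθ₂}+r₃ω₃e^{iθ₃}=r₄ω₄e^{iθ₄}.
Eliminating the other unknown: ω₄ = r₂ω₂ sin(θ₂−θ₃) / [r₄ sin(θ₄−θ₃)].
Numerator sine = +0.99678; denominator sine = -0.91496.
Result = 0.0403·14.97·(+0.99678) / (0.0998·(-0.91496)) = -6.5877 rad/s; magnitude 6.5877 rad/s.

6.59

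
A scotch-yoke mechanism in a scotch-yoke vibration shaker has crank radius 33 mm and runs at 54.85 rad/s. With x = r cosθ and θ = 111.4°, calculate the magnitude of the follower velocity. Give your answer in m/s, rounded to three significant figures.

1.69

ω = 54.85 rad/s
x = r cosθ ⇒ ẋ = −rω sinθ.
|v| = rω|sinθ| = 0.033·54.85·|sin 111.4°| = 1.6853 m/s.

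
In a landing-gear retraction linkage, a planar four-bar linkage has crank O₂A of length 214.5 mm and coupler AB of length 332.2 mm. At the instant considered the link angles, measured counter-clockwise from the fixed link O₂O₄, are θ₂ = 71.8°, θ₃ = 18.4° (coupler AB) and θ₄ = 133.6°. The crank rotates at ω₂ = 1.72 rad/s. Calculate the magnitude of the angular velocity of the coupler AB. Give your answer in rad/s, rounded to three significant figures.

1.08

ω₂ = 1.72 rad/s
Differentiating the loop-closure r₂e^{iθ₂}+r₃e^{iθ₃}=r₁+r₄e^{iθ₄} gives r₂ω₂e^{iθ₂}+r₃ω₃e^{iθ₃}=r₄ω₄e^{iθ₄}.
Eliminating the other unknown: ω₃ = r₂ω₂ sin(θ₄−θ₂) / [r₃ sin(θ₃−θ₄)].
Numerator sine = +0.88130; denominator sine = -0.90483.
Result = 0.2145·1.72·(+0.88130) / (0.3322·(-0.90483)) = -1.0817 rad/s; magnitude 1.0817 rad/s.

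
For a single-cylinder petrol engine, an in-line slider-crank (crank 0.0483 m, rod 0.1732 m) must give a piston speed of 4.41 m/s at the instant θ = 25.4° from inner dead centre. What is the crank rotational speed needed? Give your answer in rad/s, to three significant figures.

170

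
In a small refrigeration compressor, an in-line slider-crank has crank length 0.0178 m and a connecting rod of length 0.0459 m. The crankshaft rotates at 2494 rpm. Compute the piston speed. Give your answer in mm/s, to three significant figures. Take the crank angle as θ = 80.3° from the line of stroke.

ω = 2π·2494/60 = 261.2 rad/s
For an in-line slider-crank, x = r cosθ + √(L² − r² sin²θ), so v = −rω sinθ·[1 + r cosθ/√(L² − r² sin²θ)].
With r = 0.0178 m, L = 0.0459 m, θ = 80.3°: √(L² − r² sin²θ) = 0.042414 m.
v = −0.0178·261.2·0.98570·[1 + 0.0178·0.16849/0.042414] = -4.9064 m/s.
|v| = 4.9064 m/s = 4906.4 mm/s.

4910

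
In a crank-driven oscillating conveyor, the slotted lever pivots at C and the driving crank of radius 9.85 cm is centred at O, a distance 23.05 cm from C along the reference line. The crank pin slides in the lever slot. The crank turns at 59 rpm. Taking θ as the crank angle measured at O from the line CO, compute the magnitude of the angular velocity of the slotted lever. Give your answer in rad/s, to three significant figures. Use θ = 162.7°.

3.80

ω = 6.178 rad/s (from 59 rpm).
Crank pin A relative to C: A = (d + r cosθ, r sinθ); lever angle φ = atan2(r sinθ, d + r cosθ).
Differentiating tanφ: φ̇ = rω(d cosθ + r)/(d² + r² + 2dr cosθ).
d² + r² + 2dr cosθ = |CA|² = 0.0194782 m²;  d cosθ + r = -0.12157 m.
|ω_lever| = |0.0985·6.178·-0.12157| / 0.0194782 = 3.7984 rad/s.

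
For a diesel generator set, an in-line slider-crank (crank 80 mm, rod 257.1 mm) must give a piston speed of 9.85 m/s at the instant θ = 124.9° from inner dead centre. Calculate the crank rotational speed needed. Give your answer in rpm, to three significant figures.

For an in-line slider-crank, |v_piston| = rω|sinθ|·[1 + r cosθ/√(L² − r² sin²θ)].
With r = 0.08 m, L = 0.2571 m, θ = 124.9°: the bracketed kinematic factor |dx/dθ| = 0.053531 m.
ω = v/|dx/dθ| = 9.85/0.053531 = 184.01 rad/s.
N = 60ω/(2π) = 1757.1 rpm.

1760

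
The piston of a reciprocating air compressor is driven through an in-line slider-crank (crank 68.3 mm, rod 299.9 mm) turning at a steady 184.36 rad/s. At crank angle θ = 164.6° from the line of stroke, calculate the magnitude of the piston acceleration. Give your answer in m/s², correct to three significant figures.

1780

ω = 184.4 rad/s
x(θ) = r cosθ + √(L² − r² sin²θ); with ω constant, a = ω²·d²x/dθ².
d²x/dθ² = −r cosθ − r²(cos2θ)/√u − r⁴ sin²2θ/(4u^{3/2}),  u = L² − r² sin²θ = 0.089611 m².
Substituting r = 0.0683 m, L = 0.2999 m, θ = 164.6°: d²x/dθ² = +0.052409 m.
a = ω²·d²x/dθ² = (184.4)²·(+0.052409) = +1781.3 m/s²;  |a| = 1781.3 m/s².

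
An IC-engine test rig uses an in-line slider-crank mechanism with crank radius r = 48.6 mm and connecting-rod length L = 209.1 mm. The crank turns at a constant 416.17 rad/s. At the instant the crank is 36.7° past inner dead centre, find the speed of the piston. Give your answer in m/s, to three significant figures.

ω = 416.2 rad/s
For an in-line slider-crank, x = r cosθ + √(L² − r² sin²θ), so v = −rω sinθ·[1 + r cosθ/√(L² − r² sin²θ)].
With r = 0.0486 m, L = 0.2091 m, θ = 36.7°: √(L² − r² sin²θ) = 0.20707 m.
v = −0.0486·416.2·0.59763·[1 + 0.0486·0.80178/0.20707] = -14.362 m/s.
|v| = 14.362 m/s.

14.4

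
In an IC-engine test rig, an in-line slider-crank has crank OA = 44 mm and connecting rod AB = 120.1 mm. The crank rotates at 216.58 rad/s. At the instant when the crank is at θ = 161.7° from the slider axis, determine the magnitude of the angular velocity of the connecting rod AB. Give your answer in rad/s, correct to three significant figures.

75.8

ω = 216.6 rad/s
The rod makes angle φ with the slider axis where L sinφ = r sinθ; differentiating, L cosφ·φ̇ = r ω cosθ.
L cosφ = √(L² − r² sin²θ) = 0.1193 m.
|ω_rod| = r ω |cosθ| / √(L² − r² sin²θ) = 0.044·216.6·0.94943/0.1193 = 75.837 rad/s.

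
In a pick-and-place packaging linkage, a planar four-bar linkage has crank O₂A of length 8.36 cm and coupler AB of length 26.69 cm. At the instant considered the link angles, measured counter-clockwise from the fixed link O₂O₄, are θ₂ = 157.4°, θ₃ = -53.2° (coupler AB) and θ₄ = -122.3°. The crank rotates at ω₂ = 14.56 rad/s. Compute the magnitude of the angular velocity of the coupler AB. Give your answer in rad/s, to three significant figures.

4.81

ω₂ = 14.56 rad/s
Differentiating the loop-closure r₂e^{iθ₂}+r₃e^{iθ₃}=r₁+r₄e^{iθ₄} gives r₂ω₂e^{iθ₂}+r₃ω₃e^{iθ₃}=r₄ω₄e^{iθ₄}.
Eliminating the other unknown: ω₃ = r₂ω₂ sin(θ₄−θ₂) / [r₃ sin(θ₃−θ₄)].
Numerator sine = +0.98570; denominator sine = +0.93420.
Result = 0.0836·14.56·(+0.98570) / (0.2669·(+0.93420)) = +4.812 rad/s; magnitude 4.812 rad/s.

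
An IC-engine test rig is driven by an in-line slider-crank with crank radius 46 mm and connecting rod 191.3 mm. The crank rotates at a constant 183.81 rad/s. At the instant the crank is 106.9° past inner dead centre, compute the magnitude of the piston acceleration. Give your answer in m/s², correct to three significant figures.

ω = 183.8 rad/s
x(θ) = r cosθ + √(L² − r² sin²θ); with ω constant, a = ω²·d²x/dθ².
d²x/dθ² = −r cosθ − r²(cos2θ)/√u − r⁴ sin²2θ/(4u^{3/2}),  u = L² − r² sin²θ = 0.0346585 m².
Substituting r = 0.046 m, L = 0.1913 m, θ = 106.9°: d²x/dθ² = +0.022764 m.
a = ω²·d²x/dθ² = (183.8)²·(+0.022764) = +769.1 m/s²;  |a| = 769.1 m/s².

769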